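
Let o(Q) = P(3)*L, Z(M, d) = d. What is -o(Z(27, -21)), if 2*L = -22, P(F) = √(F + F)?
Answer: 11*√6 ≈ 26.944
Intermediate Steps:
P(F) = √2*√F (P(F) = √(2*F) = √2*√F)
L = -11 (L = (½)*(-22) = -11)
o(Q) = -11*√6 (o(Q) = (√2*√3)*(-11) = √6*(-11) = -11*√6)
-o(Z(27, -21)) = -(-11)*√6 = 11*√6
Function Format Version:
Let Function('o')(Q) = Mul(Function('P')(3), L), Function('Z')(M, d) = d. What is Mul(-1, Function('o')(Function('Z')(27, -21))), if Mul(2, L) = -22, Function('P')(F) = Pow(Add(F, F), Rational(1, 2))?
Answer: Mul(11, Pow(6, Rational(1, 2))) ≈ 26.944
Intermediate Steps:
Function('P')(F) = Mul(Pow(2, Rational(1, 2)), Pow(F, Rational(1, 2))) (Function('P')(F) = Pow(Mul(2, F), Rational(1, 2)) = Mul(Pow(2, Rational(1, 2)), Pow(F, Rational(1, 2))))
L = -11 (L = Mul(Rational(1, 2), -22) = -11)
Function('o')(Q) = Mul(-11, Pow(6, Rational(1, 2))) (Function('o')(Q) = Mul(Mul(Pow(2, Rational(1, 2)), Pow(3, Rational(1, 2))), -11) = Mul(Pow(6, Rational(1, 2)), -11) = Mul(-11, Pow(6, Rational(1, 2))))
Mul(-1, Function('o')(Function('Z')(27, -21))) = Mul(-1, Mul(-11, Pow(6, Rational(1, 2)))) = Mul(11, Pow(6, Rational(1, 2)))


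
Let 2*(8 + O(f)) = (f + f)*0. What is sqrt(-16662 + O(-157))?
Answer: I*sqrt(16670) ≈ 129.11*I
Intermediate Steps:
O(f) = -8 (O(f) = -8 + ((f + f)*0)/2 = -8 + ((2*f)*0)/2 = -8 + (1/2)*0 = -8 + 0 = -8)
sqrt(-16662 + O(-157)) = sqrt(-16662 - 8) = sqrt(-16670) = I*sqrt(16670)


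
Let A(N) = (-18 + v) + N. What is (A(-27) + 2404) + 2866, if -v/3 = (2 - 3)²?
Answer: 5222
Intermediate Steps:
v = -3 (v = -3*(2 - 3)² = -3*(-1)² = -3*1 = -3)
A(N) = -21 + N (A(N) = (-18 - 3) + N = -21 + N)
(A(-27) + 2404) + 2866 = ((-21 - 27) + 2404) + 2866 = (-48 + 2404) + 2866 = 2356 + 2866 = 5222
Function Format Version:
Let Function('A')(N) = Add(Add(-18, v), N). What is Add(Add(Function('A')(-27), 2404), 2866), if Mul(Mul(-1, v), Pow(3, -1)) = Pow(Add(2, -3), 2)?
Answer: 5222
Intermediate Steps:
v = -3 (v = Mul(-3, Pow(Add(2, -3), 2)) = Mul(-3, Pow(-1, 2)) = Mul(-3, 1) = -3)
Function('A')(N) = Add(-21, N) (Function('A')(N) = Add(Add(-18, -3), N) = Add(-21, N))
Add(Add(Function('A')(-27), 2404), 2866) = Add(Add(Add(-21, -27), 2404), 2866) = Add(Add(-48, 2404), 2866) = Add(2356, 2866) = 5222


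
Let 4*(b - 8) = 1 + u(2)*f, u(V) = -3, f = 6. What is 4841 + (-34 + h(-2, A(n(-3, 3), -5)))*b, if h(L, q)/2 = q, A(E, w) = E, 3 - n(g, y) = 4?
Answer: 4706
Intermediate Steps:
n(g, y) = -1 (n(g, y) = 3 - 1*4 = 3 - 4 = -1)
b = 15/4 (b = 8 + (1 - 3*6)/4 = 8 + (1 - 18)/4 = 8 + (1/4)*(-17) = 8 - 17/4 = 15/4 ≈ 3.7500)
h(L, q) = 2*q
4841 + (-34 + h(-2, A(n(-3, 3), -5)))*b = 4841 + (-34 + 2*(-1))*(15/4) = 4841 + (-34 - 2)*(15/4) = 4841 - 36*15/4 = 4841 - 135 = 4706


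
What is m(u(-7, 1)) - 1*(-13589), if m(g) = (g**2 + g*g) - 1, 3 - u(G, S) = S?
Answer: 13596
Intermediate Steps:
u(G, S) = 3 - S
m(g) = -1 + 2*g**2 (m(g) = (g**2 + g**2) - 1 = 2*g**2 - 1 = -1 + 2*g**2)
m(u(-7, 1)) - 1*(-13589) = (-1 + 2*(3 - 1*1)**2) - 1*(-13589) = (-1 + 2*(3 - 1)**2) + 13589 = (-1 + 2*2**2) + 13589 = (-1 + 2*4) + 13589 = (-1 + 8) + 13589 = 7 + 13589 = 13596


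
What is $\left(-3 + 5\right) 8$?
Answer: $16$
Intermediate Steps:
$\left(-3 + 5\right) 8 = 2 \cdot 8 = 16$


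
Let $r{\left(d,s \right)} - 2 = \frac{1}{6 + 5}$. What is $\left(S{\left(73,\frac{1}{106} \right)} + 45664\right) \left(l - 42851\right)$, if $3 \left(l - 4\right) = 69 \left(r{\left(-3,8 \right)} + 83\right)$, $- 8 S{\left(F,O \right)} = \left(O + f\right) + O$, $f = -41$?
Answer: $- \frac{2177395714403}{1166} \approx -1.8674 \cdot 10^{9}$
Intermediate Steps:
$r{\left(d,s \right)} = \frac{23}{11}$ ($r{\left(d,s \right)} = 2 + \frac{1}{6 + 5} = 2 + \frac{1}{11} = \frac{23}{11}$)
$S{\left(F,O \right)} = \frac{41}{8} - \frac{O}{4}$ ($S{\left(F,O \right)} = - \frac{\left(O - 41\right) + O}{8} = - \frac{\left(-41 + O\right) + O}{8} = - \frac{-41 + 2 O}{8} = \frac{41}{8} - \frac{O}{4}$)
$l = \frac{21572}{11}$ ($l = 4 + \frac{69 \left(\frac{23}{11} + 83\right)}{3} = 4 + \frac{69 \cdot \frac{936}{11}}{3} = 4 + \frac{1}{3} \cdot \frac{64584}{11} = 4 + \frac{21528}{11} = \frac{21572}{11} \approx 1961.1$)
$\left(S{\left(73,\frac{1}{106} \right)} + 45664\right) \left(l - 42851\right) = \left(\left(\frac{41}{8} - \frac{1}{4 \cdot 106}\right) + 45664\right) \left(\frac{21572}{11} - 42851\right) = \left(\left(\frac{41}{8} - \frac{1}{424}\right) + 45664\right) \left(- \frac{449789}{11}\right) = \left(\frac{543}{106} + 45664\right) \left(- \frac{449789}{11}\right) = \frac{4840927}{106} \left(- \frac{449789}{11}\right) = - \frac{2177395714403}{1166}$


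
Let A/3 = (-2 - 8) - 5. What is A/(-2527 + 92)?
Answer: 9/487 ≈ 0.018480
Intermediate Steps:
A = -45 (A = 3*((-2 - 8) - 5) = 3*(-10 - 5) = 3*(-15) = -45)
A/(-2527 + 92) = -45/(-2527 + 92) = -45/(-2435) = -45*(-1/2435) = 9/487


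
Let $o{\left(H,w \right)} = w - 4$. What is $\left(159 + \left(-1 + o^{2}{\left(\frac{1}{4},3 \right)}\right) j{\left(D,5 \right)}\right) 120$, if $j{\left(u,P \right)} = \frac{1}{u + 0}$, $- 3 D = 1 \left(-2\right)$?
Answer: $19080$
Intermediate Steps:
$o{\left(H,w \right)} = -4 + w$ ($o{\left(H,w \right)} = w - 4 = -4 + w$)
$D = \frac{2}{3}$ ($D = - \frac{1 \left(-2\right)}{3} = \left(- \frac{1}{3}\right) \left(-2\right) = \frac{2}{3} \approx 0.66667$)
$j{\left(u,P \right)} = \frac{1}{u}$
$\left(159 + \left(-1 + o^{2}{\left(\frac{1}{4},3 \right)}\right) j{\left(D,5 \right)}\right) 120 = \left(159 + \frac{-1 + \left(-4 + 3\right)^{2}}{\frac{2}{3}}\right) 120 = \left(159 + \left(-1 + \left(-1\right)^{2}\right) \frac{3}{2}\right) 120 = \left(159 + \left(-1 + 1\right) \frac{3}{2}\right) 120 = \left(159 + 0 \cdot \frac{3}{2}\right) 120 = \left(159 + 0\right) 120 = 159 \cdot 120 = 19080$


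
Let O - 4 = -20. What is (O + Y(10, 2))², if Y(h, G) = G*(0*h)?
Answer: 256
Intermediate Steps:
Y(h, G) = 0 (Y(h, G) = G*0 = 0)
O = -16 (O = 4 - 20 = -16)
(O + Y(10, 2))² = (-16 + 0)² = (-16)² = 256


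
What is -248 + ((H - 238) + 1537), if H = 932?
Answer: 1983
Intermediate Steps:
-248 + ((H - 238) + 1537) = -248 + ((932 - 238) + 1537) = -248 + (694 + 1537) = -248 + 2231 = 1983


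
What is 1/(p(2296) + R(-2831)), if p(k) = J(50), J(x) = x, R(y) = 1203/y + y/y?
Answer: 2831/143178 ≈ 0.019773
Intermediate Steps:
R(y) = 1 + 1203/y (R(y) = 1203/y + 1 = 1 + 1203/y)
p(k) = 50
1/(p(2296) + R(-2831)) = 1/(50 + (1203 - 2831)/(-2831)) = 1/(50 - 1/2831*(-1628)) = 1/(50 + 1628/2831) = 1/(143178/2831) = 2831/143178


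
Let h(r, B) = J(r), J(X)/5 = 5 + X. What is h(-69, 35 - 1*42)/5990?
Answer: -32/599 ≈ -0.053422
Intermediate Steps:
J(X) = 25 + 5*X (J(X) = 5*(5 + X) = 25 + 5*X)
h(r, B) = 25 + 5*r
h(-69, 35 - 1*42)/5990 = (25 + 5*(-69))/5990 = (25 - 345)*(1/5990) = -320*1/5990 = -32/599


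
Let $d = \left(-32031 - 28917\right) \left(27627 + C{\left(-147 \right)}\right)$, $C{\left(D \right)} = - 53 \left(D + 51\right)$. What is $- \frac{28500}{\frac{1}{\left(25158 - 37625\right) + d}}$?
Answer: $56826899179500$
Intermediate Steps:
$C{\left(D \right)} = -2703 - 53 D$ ($C{\left(D \right)} = - 53 \left(51 + D\right) = -2703 - 53 D$)
$d = -1993913820$ ($d = \left(-32031 - 28917\right) \left(27627 - -5088\right) = - 60948 \left(27627 + \left(-2703 + 7791\right)\right) = - 60948 \left(27627 + 5088\right) = \left(-60948\right) 32715 = -1993913820$)
$- \frac{28500}{\frac{1}{\left(25158 - 37625\right) + d}} = - \frac{28500}{\frac{1}{\left(25158 - 37625\right) - 1993913820}} = - \frac{28500}{\frac{1}{-12467 - 1993913820}} = - \frac{28500}{\frac{1}{-1993926287}} = - \frac{28500}{- \frac{1}{1993926287}} = \left(-28500\right) \left(-1993926287\right) = 56826899179500$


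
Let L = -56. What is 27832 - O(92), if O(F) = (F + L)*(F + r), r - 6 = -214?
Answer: 32008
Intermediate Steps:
r = -208 (r = 6 - 214 = -208)
O(F) = (-208 + F)*(-56 + F) (O(F) = (F - 56)*(F - 208) = (-56 + F)*(-208 + F) = (-208 + F)*(-56 + F))
27832 - O(92) = 27832 - (11648 + 92² - 264*92) = 27832 - (11648 + 8464 - 24288) = 27832 - 1*(-4176) = 27832 + 4176 = 32008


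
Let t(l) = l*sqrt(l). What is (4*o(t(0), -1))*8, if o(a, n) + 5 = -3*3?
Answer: -448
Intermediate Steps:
t(l) = l**(3/2)
o(a, n) = -14 (o(a, n) = -5 - 3*3 = -5 - 9 = -14)
(4*o(t(0), -1))*8 = (4*(-14))*8 = -56*8 = -448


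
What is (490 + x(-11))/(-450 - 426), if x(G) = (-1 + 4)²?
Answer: -499/876 ≈ -0.56963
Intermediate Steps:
x(G) = 9 (x(G) = 3² = 9)
(490 + x(-11))/(-450 - 426) = (490 + 9)/(-450 - 426) = 499/(-876) = 499*(-1/876) = -499/876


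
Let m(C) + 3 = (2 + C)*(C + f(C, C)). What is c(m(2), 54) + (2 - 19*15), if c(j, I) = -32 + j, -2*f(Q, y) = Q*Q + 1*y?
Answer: -322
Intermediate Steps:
f(Q, y) = -y/2 - Q²/2 (f(Q, y) = -(Q*Q + 1*y)/2 = -(Q² + y)/2 = -(y + Q²)/2 = -y/2 - Q²/2)
m(C) = -3 + (2 + C)*(C/2 - C²/2) (m(C) = -3 + (2 + C)*(C + (-C/2 - C²/2)) = -3 + (2 + C)*(C/2 - C²/2))
c(m(2), 54) + (2 - 19*15) = (-32 + (-3 + 2 - ½*2²*(1 + 2))) + (2 - 19*15) = (-32 + (-3 + 2 - ½*4*3)) + (2 - 285) = (-32 + (-3 + 2 - 6)) - 283 = (-32 - 7) - 283 = -39 - 283 = -322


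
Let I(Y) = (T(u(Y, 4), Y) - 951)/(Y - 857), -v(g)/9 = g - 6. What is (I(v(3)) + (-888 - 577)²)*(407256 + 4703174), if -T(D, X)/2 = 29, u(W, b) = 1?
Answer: 910355523662637/83 ≈ 1.0968e+13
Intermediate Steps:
T(D, X) = -58 (T(D, X) = -2*29 = -58)
v(g) = 54 - 9*g (v(g) = -9*(g - 6) = -9*(-6 + g) = 54 - 9*g)
I(Y) = -1009/(-857 + Y) (I(Y) = (-58 - 951)/(Y - 857) = -1009/(-857 + Y))
(I(v(3)) + (-888 - 577)²)*(407256 + 4703174) = (-1009/(-857 + (54 - 9*3)) + (-888 - 577)²)*(407256 + 4703174) = (-1009/(-857 + (54 - 27)) + (-1465)²)*5110430 = (-1009/(-857 + 27) + 2146225)*5110430 = (-1009/(-830) + 2146225)*5110430 = (-1009*(-1/830) + 2146225)*5110430 = (1009/830 + 2146225)*5110430 = (1781367759/830)*5110430 = 910355523662637/83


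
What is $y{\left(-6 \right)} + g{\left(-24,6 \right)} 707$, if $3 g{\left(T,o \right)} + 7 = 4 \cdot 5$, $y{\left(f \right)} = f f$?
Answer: $\frac{9299}{3} \approx 3099.7$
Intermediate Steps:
$y{\left(f \right)} = f^{2}$
$g{\left(T,o \right)} = \frac{13}{3}$ ($g{\left(T,o \right)} = - \frac{7}{3} + \frac{4 \cdot 5}{3} = - \frac{7}{3} + \frac{1}{3} \cdot 20 = - \frac{7}{3} + \frac{20}{3} = \frac{13}{3}$)
$y{\left(-6 \right)} + g{\left(-24,6 \right)} 707 = \left(-6\right)^{2} + \frac{13}{3} \cdot 707 = 36 + \frac{9191}{3} = \frac{9299}{3}$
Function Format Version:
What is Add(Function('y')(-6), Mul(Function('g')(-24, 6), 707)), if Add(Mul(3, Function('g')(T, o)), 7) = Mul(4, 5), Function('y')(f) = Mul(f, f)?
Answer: Rational(9299, 3) ≈ 3099.7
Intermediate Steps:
Function('y')(f) = Pow(f, 2)
Function('g')(T, o) = Rational(13, 3) (Function('g')(T, o) = Add(Rational(-7, 3), Mul(Rational(1, 3), Mul(4, 5))) = Add(Rational(-7, 3), Mul(Rational(1, 3), 20)) = Add(Rational(-7, 3), Rational(20, 3)) = Rational(13, 3))
Add(Function('y')(-6), Mul(Function('g')(-24, 6), 707)) = Add(Pow(-6, 2), Mul(Rational(13, 3), 707)) = Add(36, Rational(9191, 3)) = Rational(9299, 3)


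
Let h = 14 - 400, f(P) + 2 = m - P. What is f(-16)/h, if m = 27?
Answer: -41/386 ≈ -0.10622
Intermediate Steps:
f(P) = 25 - P (f(P) = -2 + (27 - P) = 25 - P)
h = -386
f(-16)/h = (25 - 1*(-16))/(-386) = (25 + 16)*(-1/386) = 41*(-1/386) = -41/386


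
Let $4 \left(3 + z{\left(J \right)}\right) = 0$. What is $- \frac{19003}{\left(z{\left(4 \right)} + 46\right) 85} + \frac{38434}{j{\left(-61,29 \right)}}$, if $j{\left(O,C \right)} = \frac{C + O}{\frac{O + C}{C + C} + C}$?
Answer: $- \frac{57955278767}{1695920} \approx -34173.0$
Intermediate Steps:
$z{\left(J \right)} = -3$ ($z{\left(J \right)} = -3 + \frac{1}{4} \cdot 0 = -3 + 0 = -3$)
$j{\left(O,C \right)} = \frac{C + O}{C + \frac{C + O}{2 C}}$ ($j{\left(O,C \right)} = \frac{C + O}{\frac{C + O}{2 C} + C} = \frac{C + O}{C + \frac{C + O}{2 C}}$)
$- \frac{19003}{\left(z{\left(4 \right)} + 46\right) 85} + \frac{38434}{j{\left(-61,29 \right)}} = - \frac{19003}{\left(-3 + 46\right) 85} + \frac{38434}{2 \cdot 29 \frac{1}{29 - 61 + 2 \cdot 29^{2}} \left(29 - 61\right)} = - \frac{19003}{43 \cdot 85} + \frac{38434}{2 \cdot 29 \frac{1}{29 - 61 + 2 \cdot 841} \left(-32\right)} = - \frac{19003}{3655} + \frac{38434}{2 \cdot 29 \frac{1}{29 - 61 + 1682} \left(-32\right)} = \left(-19003\right) \frac{1}{3655} + \frac{38434}{2 \cdot 29 \cdot \frac{1}{1650} \left(-32\right)} = - \frac{19003}{3655} + \frac{38434}{2 \cdot 29 \cdot \frac{1}{1650} \left(-32\right)} = - \frac{19003}{3655} + \frac{38434}{- \frac{928}{825}} = - \frac{19003}{3655} + 38434 \left(- \frac{825}{928}\right) = - \frac{19003}{3655} - \frac{15854025}{464} = - \frac{57955278767}{1695920}$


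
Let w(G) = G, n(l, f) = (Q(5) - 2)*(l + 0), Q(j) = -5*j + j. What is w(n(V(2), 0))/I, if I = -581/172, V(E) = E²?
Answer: 15136/581 ≈ 26.052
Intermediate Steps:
Q(j) = -4*j
n(l, f) = -22*l (n(l, f) = (-4*5 - 2)*(l + 0) = (-20 - 2)*l = -22*l)
I = -581/172 (I = -581*1/172 = -581/172 ≈ -3.3779)
w(n(V(2), 0))/I = (-22*2²)/(-581/172) = -22*4*(-172/581) = -88*(-172/581) = 15136/581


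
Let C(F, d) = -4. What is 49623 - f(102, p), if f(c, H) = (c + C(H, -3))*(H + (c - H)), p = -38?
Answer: 39627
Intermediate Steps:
f(c, H) = c*(-4 + c) (f(c, H) = (c - 4)*(H + (c - H)) = (-4 + c)*c = c*(-4 + c))
49623 - f(102, p) = 49623 - 102*(-4 + 102) = 49623 - 102*98 = 49623 - 1*9996 = 49623 - 9996 = 39627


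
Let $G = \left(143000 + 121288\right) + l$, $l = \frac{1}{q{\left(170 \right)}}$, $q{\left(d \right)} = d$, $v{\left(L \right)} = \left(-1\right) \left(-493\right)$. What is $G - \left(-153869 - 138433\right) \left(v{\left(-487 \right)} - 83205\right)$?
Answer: $- \frac{4110025185119}{170} \approx -2.4177 \cdot 10^{10}$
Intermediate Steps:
$v{\left(L \right)} = 493$
$l = \frac{1}{170} \approx 0.0058824$
$G = \frac{44928961}{170}$ ($G = \left(143000 + 121288\right) + \frac{1}{170} = 264288 + \frac{1}{170} = \frac{44928961}{170} \approx 2.6429 \cdot 10^{5}$)
$G - \left(-153869 - 138433\right) \left(v{\left(-487 \right)} - 83205\right) = \frac{44928961}{170} - \left(-153869 - 138433\right) \left(493 - 83205\right) = \frac{44928961}{170} - \left(-292302\right) \left(-82712\right) = \frac{44928961}{170} - 24176883024 = - \frac{4110025185119}{170}$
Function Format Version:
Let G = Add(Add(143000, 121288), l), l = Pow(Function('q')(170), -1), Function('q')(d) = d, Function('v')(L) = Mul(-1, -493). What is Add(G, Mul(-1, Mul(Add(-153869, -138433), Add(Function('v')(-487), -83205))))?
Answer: Rational(-4110025185119, 170) ≈ -2.4177e+10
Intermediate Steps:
Function('v')(L) = 493
l = Rational(1, 170) (l = Pow(170, -1) = Rational(1, 170) ≈ 0.0058824)
G = Rational(44928961, 170) (G = Add(Add(143000, 121288), Rational(1, 170)) = Add(264288, Rational(1, 170)) = Rational(44928961, 170) ≈ 2.6429e+5)
Add(G, Mul(-1, Mul(Add(-153869, -138433), Add(Function('v')(-487), -83205)))) = Add(Rational(44928961, 170), Mul(-1, Mul(Add(-153869, -138433), Add(493, -83205)))) = Add(Rational(44928961, 170), Mul(-1, Mul(-292302, -82712))) = Add(Rational(44928961, 170), Mul(-1, 24176883024)) = Add(Rational(44928961, 170), -24176883024) = Rational(-4110025185119, 170)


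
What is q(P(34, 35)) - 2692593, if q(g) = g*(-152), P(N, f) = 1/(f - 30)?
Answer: -13463117/5 ≈ -2.6926e+6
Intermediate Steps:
P(N, f) = 1/(-30 + f)
q(g) = -152*g
q(P(34, 35)) - 2692593 = -152/(-30 + 35) - 2692593 = -152/5 - 2692593 = -13463117/5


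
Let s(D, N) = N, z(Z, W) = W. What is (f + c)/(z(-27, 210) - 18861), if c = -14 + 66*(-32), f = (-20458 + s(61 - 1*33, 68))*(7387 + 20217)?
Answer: 562847686/18651 ≈ 30178.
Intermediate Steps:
f = -562845560 (f = (-20458 + 68)*(7387 + 20217) = -20390*27604 = -562845560)
c = -2126 (c = -14 - 2112 = -2126)
(f + c)/(z(-27, 210) - 18861) = (-562845560 - 2126)/(210 - 18861) = -562847686/(-18651) = -562847686*(-1/18651) = 562847686/18651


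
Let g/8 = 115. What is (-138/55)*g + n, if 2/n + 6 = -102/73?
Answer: -6856643/2970 ≈ -2308.6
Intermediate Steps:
n = -73/270 (n = 2/(-6 - 102/73) = 2/(-540/73) = 2*(-73/540) = -73/270 ≈ -0.27037)
g = 920 (g = 8*115 = 920)
(-138/55)*g + n = -138/55*920 - 73/270 = -25392/11 - 73/270 = -6856643/2970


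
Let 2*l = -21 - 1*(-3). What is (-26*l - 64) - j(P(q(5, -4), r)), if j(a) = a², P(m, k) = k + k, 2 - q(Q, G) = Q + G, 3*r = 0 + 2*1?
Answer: 1514/9 ≈ 168.22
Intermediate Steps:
l = -9 (l = (-21 - 1*(-3))/2 = (-21 + 3)/2 = (½)*(-18) = -9)
r = ⅔ (r = (0 + 2*1)/3 = (0 + 2)/3 = (⅓)*2 = ⅔ ≈ 0.66667)
q(Q, G) = 2 - G - Q (q(Q, G) = 2 - (Q + G) = 2 - (G + Q) = 2 + (-G - Q) = 2 - G - Q)
P(m, k) = 2*k
(-26*l - 64) - j(P(q(5, -4), r)) = (-26*(-9) - 64) - (2*(⅔))² = (234 - 64) - (4/3)² = 170 - 1*16/9 = 170 - 16/9 = 1514/9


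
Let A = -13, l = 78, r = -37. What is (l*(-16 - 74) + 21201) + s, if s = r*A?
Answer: 14662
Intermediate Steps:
s = 481 (s = -37*(-13) = 481)
(l*(-16 - 74) + 21201) + s = (78*(-16 - 74) + 21201) + 481 = (78*(-90) + 21201) + 481 = (-7020 + 21201) + 481 = 14181 + 481 = 14662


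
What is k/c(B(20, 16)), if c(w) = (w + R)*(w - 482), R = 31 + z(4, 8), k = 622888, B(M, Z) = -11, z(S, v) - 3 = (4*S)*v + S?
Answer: -622888/76415 ≈ -8.1514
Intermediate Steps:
z(S, v) = 3 + S + 4*S*v (z(S, v) = 3 + ((4*S)*v + S) = 3 + (4*S*v + S) = 3 + (S + 4*S*v) = 3 + S + 4*S*v)
R = 166 (R = 31 + (3 + 4 + 4*4*8) = 31 + (3 + 4 + 128) = 31 + 135 = 166)
c(w) = (-482 + w)*(166 + w) (c(w) = (w + 166)*(w - 482) = (166 + w)*(-482 + w) = (-482 + w)*(166 + w))
k/c(B(20, 16)) = 622888/(-80012 + (-11)² - 316*(-11)) = 622888/(-80012 + 121 + 3476) = 622888/(-76415) = 622888*(-1/76415) = -622888/76415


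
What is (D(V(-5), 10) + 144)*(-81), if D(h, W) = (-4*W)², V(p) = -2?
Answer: -141264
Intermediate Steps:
D(h, W) = 16*W²
(D(V(-5), 10) + 144)*(-81) = (16*10² + 144)*(-81) = (16*100 + 144)*(-81) = (1600 + 144)*(-81) = 1744*(-81) = -141264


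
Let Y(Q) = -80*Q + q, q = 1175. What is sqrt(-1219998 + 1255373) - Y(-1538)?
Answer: -124215 + 5*sqrt(1415) ≈ -1.2403e+5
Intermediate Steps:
Y(Q) = 1175 - 80*Q (Y(Q) = -80*Q + 1175 = 1175 - 80*Q)
sqrt(-1219998 + 1255373) - Y(-1538) = sqrt(-1219998 + 1255373) - (1175 - 80*(-1538)) = sqrt(35375) - (1175 + 123040) = 5*sqrt(1415) - 1*124215 = 5*sqrt(1415) - 124215 = -124215 + 5*sqrt(1415)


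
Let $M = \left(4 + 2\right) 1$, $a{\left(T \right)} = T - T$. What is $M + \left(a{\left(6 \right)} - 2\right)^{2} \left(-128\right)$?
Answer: $-506$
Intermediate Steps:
$a{\left(T \right)} = 0$
$M = 6$ ($M = 6 \cdot 1 = 6$)
$M + \left(a{\left(6 \right)} - 2\right)^{2} \left(-128\right) = 6 + \left(0 - 2\right)^{2} \left(-128\right) = 6 + \left(-2\right)^{2} \left(-128\right) = 6 + 4 \left(-128\right) = 6 - 512 = -506$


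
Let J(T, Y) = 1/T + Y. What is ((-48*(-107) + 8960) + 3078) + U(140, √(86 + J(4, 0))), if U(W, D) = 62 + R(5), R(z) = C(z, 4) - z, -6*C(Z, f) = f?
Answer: 51691/3 ≈ 17230.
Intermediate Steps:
C(Z, f) = -f/6
J(T, Y) = Y + 1/T
R(z) = -⅔ - z (R(z) = -⅙*4 - z = -⅔ - z)
U(W, D) = 169/3 (U(W, D) = 62 + (-⅔ - 1*5) = 62 + (-⅔ - 5) = 62 - 17/3 = 169/3)
((-48*(-107) + 8960) + 3078) + U(140, √(86 + J(4, 0))) = ((-48*(-107) + 8960) + 3078) + 169/3 = ((5136 + 8960) + 3078) + 169/3 = (14096 + 3078) + 169/3 = 17174 + 169/3 = 51691/3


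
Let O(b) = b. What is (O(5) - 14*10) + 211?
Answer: 76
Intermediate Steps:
(O(5) - 14*10) + 211 = (5 - 14*10) + 211 = (5 - 140) + 211 = -135 + 211 = 76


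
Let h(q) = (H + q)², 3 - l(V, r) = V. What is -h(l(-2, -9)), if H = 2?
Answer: -49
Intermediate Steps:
l(V, r) = 3 - V
h(q) = (2 + q)²
-h(l(-2, -9)) = -(2 + (3 - 1*(-2)))² = -(2 + (3 + 2))² = -(2 + 5)² = -1*7² = -1*49 = -49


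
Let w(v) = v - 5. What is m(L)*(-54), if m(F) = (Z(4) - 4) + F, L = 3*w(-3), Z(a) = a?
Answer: 1296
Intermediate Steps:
w(v) = -5 + v
L = -24 (L = 3*(-5 - 3) = 3*(-8) = -24)
m(F) = F (m(F) = (4 - 4) + F = 0 + F = F)
m(L)*(-54) = -24*(-54) = 1296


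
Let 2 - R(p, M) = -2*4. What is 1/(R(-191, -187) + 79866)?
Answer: 1/79876 ≈ 1.2519e-5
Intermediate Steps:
R(p, M) = 10 (R(p, M) = 2 - (-2)*4 = 2 - 1*(-8) = 2 + 8 = 10)
1/(R(-191, -187) + 79866) = 1/(10 + 79866) = 1/79876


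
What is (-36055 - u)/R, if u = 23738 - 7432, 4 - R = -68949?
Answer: -52361/68953 ≈ -0.75937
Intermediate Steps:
R = 68953 (R = 4 - 1*(-68949) = 4 + 68949 = 68953)
u = 16306
(-36055 - u)/R = (-36055 - 1*16306)/68953 = (-36055 - 16306)*(1/68953) = -52361*1/68953 = -52361/68953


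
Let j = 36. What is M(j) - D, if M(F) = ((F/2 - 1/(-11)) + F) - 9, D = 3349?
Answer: -36343/11 ≈ -3303.9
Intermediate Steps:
M(F) = -98/11 + 3*F/2 (M(F) = ((F*(½) - 1*(-1/11)) + F) - 9 = ((F/2 + 1/11) + F) - 9 = ((1/11 + F/2) + F) - 9 = (1/11 + 3*F/2) - 9 = -98/11 + 3*F/2)
M(j) - D = (-98/11 + (3/2)*36) - 1*3349 = (-98/11 + 54) - 3349 = 496/11 - 3349 = -36343/11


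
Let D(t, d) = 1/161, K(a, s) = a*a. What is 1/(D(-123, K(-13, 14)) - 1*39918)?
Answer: -161/6426797 ≈ -2.5051e-5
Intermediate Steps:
K(a, s) = a²
D(t, d) = 1/161
1/(D(-123, K(-13, 14)) - 1*39918) = 1/(1/161 - 1*39918) = 1/(1/161 - 39918) = 1/(-6426797/161) = -161/6426797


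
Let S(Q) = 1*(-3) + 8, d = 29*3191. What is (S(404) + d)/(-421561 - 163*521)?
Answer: -7712/42207 ≈ -0.18272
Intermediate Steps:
d = 92539
S(Q) = 5 (S(Q) = -3 + 8 = 5)
(S(404) + d)/(-421561 - 163*521) = (5 + 92539)/(-421561 - 163*521) = 92544/(-421561 - 84923) = 92544/(-506484) = 92544*(-1/506484) = -7712/42207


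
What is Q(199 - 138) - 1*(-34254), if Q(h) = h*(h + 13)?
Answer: 38768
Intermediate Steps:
Q(h) = h*(13 + h)
Q(199 - 138) - 1*(-34254) = (199 - 138)*(13 + (199 - 138)) - 1*(-34254) = 61*(13 + 61) + 34254 = 61*74 + 34254 = 4514 + 34254 = 38768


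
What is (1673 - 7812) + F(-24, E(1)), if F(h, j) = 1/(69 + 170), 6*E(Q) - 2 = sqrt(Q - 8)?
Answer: -1467220/239 ≈ -6139.0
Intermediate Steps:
E(Q) = 1/3 + sqrt(-8 + Q)/6 (E(Q) = 1/3 + sqrt(Q - 8)/6 = 1/3 + sqrt(-8 + Q)/6)
F(h, j) = 1/239
(1673 - 7812) + F(-24, E(1)) = (1673 - 7812) + 1/239 = -6139 + 1/239 = -1467220/239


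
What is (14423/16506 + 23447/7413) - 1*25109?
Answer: -146277030701/5826618 ≈ -25105.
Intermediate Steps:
(14423/16506 + 23447/7413) - 1*25109 = (14423*(1/16506) + 23447*(1/7413)) - 25109 = (14423/16506 + 23447/7413) - 25109 = 23520661/5826618 - 25109 = -146277030701/5826618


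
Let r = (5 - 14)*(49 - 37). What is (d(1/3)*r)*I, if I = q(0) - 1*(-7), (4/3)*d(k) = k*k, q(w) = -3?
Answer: -36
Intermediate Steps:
d(k) = 3*k²/4 (d(k) = 3*(k*k)/4 = 3*k²/4)
r = -108 (r = -9*12 = -108)
I = 4 (I = -3 - 1*(-7) = -3 + 7 = 4)
(d(1/3)*r)*I = ((3*(1/3)²/4)*(-108))*4 = ((3*(1*(⅓))²/4)*(-108))*4 = ((3*(⅓)²/4)*(-108))*4 = (((¾)*(⅑))*(-108))*4 = ((1/12)*(-108))*4 = -9*4 = -36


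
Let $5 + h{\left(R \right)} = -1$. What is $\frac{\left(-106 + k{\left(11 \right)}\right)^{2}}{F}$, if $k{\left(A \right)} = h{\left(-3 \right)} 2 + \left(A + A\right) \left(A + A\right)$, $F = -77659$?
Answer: $- \frac{133956}{77659} \approx -1.7249$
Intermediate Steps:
$h{\left(R \right)} = -6$ ($h{\left(R \right)} = -5 - 1 = -6$)
$k{\left(A \right)} = -12 + 4 A^{2}$ ($k{\left(A \right)} = \left(-6\right) 2 + \left(A + A\right) \left(A + A\right) = -12 + 2 A 2 A = -12 + 4 A^{2}$)
$\frac{\left(-106 + k{\left(11 \right)}\right)^{2}}{F} = \frac{\left(-106 - \left(12 - 4 \cdot 11^{2}\right)\right)^{2}}{-77659} = \left(-106 + \left(-12 + 4 \cdot 121\right)\right)^{2} \left(- \frac{1}{77659}\right) = \left(-106 + \left(-12 + 484\right)\right)^{2} \left(- \frac{1}{77659}\right) = \left(-106 + 472\right)^{2} \left(- \frac{1}{77659}\right) = 366^{2} \left(- \frac{1}{77659}\right) = 133956 \left(- \frac{1}{77659}\right) = - \frac{133956}{77659}$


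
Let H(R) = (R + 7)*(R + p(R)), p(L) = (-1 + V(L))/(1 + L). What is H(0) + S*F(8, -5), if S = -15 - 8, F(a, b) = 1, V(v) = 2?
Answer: -16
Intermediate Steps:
p(L) = 1/(1 + L) (p(L) = (-1 + 2)/(1 + L) = 1/(1 + L))
S = -23
H(R) = (7 + R)*(R + 1/(1 + R)) (H(R) = (R + 7)*(R + 1/(1 + R)) = (7 + R)*(R + 1/(1 + R)))
H(0) + S*F(8, -5) = (7 + 0 + 0*(1 + 0)*(7 + 0))/(1 + 0) - 23*1 = (7 + 0 + 0*1*7)/1 - 23 = 1*(7 + 0 + 0) - 23 = 1*7 - 23 = 7 - 23 = -16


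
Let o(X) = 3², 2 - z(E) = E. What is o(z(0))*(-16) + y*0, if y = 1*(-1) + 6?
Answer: -144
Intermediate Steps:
z(E) = 2 - E
o(X) = 9
y = 5 (y = -1 + 6 = 5)
o(z(0))*(-16) + y*0 = 9*(-16) + 5*0 = -144 + 0 = -144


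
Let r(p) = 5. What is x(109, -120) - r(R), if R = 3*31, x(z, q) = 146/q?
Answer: -373/60 ≈ -6.2167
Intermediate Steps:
R = 93
x(109, -120) - r(R) = 146/(-120) - 1*5 = 146*(-1/120) - 5 = -73/60 - 5 = -373/60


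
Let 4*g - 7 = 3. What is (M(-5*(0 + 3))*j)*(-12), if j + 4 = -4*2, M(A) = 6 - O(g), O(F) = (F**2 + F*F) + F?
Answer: -1296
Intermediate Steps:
g = 5/2 (g = 7/4 + (1/4)*3 = 7/4 + 3/4 = 5/2 ≈ 2.5000)
O(F) = F + 2*F**2 (O(F) = (F**2 + F**2) + F = 2*F**2 + F = F + 2*F**2)
M(A) = -9 (M(A) = 6 - 5*(1 + 2*(5/2))/2 = 6 - 5*(1 + 5)/2 = 6 - 5*6/2 = 6 - 1*15 = 6 - 15 = -9)
j = -12 (j = -4 - 4*2 = -4 - 8 = -12)
(M(-5*(0 + 3))*j)*(-12) = -9*(-12)*(-12) = 108*(-12) = -1296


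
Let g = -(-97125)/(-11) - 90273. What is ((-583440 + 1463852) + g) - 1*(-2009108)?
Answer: 30694592/11 ≈ 2.7904e+6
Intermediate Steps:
g = -1090128/11 (g = -(-97125)*(-1)/11 - 90273 = -1295*75/11 - 90273 = -97125/11 - 90273 = -1090128/11 ≈ -99103.)
((-583440 + 1463852) + g) - 1*(-2009108) = ((-583440 + 1463852) - 1090128/11) - 1*(-2009108) = (880412 - 1090128/11) + 2009108 = 8594404/11 + 2009108 = 30694592/11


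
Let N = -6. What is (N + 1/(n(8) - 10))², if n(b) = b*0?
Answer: 3721/100 ≈ 37.210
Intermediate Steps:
n(b) = 0
(N + 1/(n(8) - 10))² = (-6 + 1/(0 - 10))² = (-6 + 1/(-10))² = (-6 - ⅒)² = (-61/10)² = 3721/100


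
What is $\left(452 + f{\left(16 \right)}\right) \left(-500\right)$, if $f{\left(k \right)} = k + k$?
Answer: $-242000$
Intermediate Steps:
$f{\left(k \right)} = 2 k$
$\left(452 + f{\left(16 \right)}\right) \left(-500\right) = \left(452 + 2 \cdot 16\right) \left(-500\right) = \left(452 + 32\right) \left(-500\right) = 484 \left(-500\right) = -242000$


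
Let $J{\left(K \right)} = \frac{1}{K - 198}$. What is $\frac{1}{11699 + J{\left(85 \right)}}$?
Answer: $\frac{113}{1321986} \approx 8.5477 \cdot 10^{-5}$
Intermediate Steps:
$J{\left(K \right)} = \frac{1}{-198 + K}$
$\frac{1}{11699 + J{\left(85 \right)}} = \frac{1}{11699 + \frac{1}{-198 + 85}} = \frac{1}{11699 + \frac{1}{-113}} = \frac{1}{11699 - \frac{1}{113}} = \frac{1}{\frac{1321986}{113}} = \frac{113}{1321986}$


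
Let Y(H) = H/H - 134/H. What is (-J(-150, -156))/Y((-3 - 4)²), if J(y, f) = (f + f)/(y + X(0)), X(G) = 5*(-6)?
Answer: 1274/1275 ≈ 0.99922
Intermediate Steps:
X(G) = -30
Y(H) = 1 - 134/H
J(y, f) = 2*f/(-30 + y) (J(y, f) = (f + f)/(y - 30) = (2*f)/(-30 + y) = 2*f/(-30 + y))
(-J(-150, -156))/Y((-3 - 4)²) = (-2*(-156)/(-30 - 150))/(((-134 + (-3 - 4)²)/((-3 - 4)²))) = (-2*(-156)/(-180))/(((-134 + (-7)²)/((-7)²))) = (-2*(-156)*(-1)/180)/(((-134 + 49)/49)) = (-1*26/15)/(((1/49)*(-85))) = -26/(15*(-85/49)) = -26/15*(-49/85) = 1274/1275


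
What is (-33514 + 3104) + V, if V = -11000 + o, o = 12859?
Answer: -28551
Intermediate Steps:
V = 1859 (V = -11000 + 12859 = 1859)
(-33514 + 3104) + V = (-33514 + 3104) + 1859 = -30410 + 1859 = -28551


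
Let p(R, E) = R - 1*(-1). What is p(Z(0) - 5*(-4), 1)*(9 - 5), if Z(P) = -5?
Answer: 64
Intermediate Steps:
p(R, E) = 1 + R (p(R, E) = R + 1 = 1 + R)
p(Z(0) - 5*(-4), 1)*(9 - 5) = (1 + (-5 - 5*(-4)))*(9 - 5) = (1 + (-5 + 20))*4 = (1 + 15)*4 = 16*4 = 64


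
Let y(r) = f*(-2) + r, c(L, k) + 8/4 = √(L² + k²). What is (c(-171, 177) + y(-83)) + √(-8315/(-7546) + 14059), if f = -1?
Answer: -83 + 3*√6730 + √16339019466/1078 ≈ 281.69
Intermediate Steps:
c(L, k) = -2 + √(L² + k²)
y(r) = 2 + r (y(r) = -1*(-2) + r = 2 + r)
(c(-171, 177) + y(-83)) + √(-8315/(-7546) + 14059) = ((-2 + √((-171)² + 177²)) + (2 - 83)) + √(-8315/(-7546) + 14059) = ((-2 + √(29241 + 31329)) - 81) + √(-8315*(-1/7546) + 14059) = ((-2 + √60570) - 81) + √(8315/7546 + 14059) = ((-2 + 3*√6730) - 81) + √(106097529/7546) = (-83 + 3*√6730) + √16339019466/1078 = -83 + 3*√6730 + √16339019466/1078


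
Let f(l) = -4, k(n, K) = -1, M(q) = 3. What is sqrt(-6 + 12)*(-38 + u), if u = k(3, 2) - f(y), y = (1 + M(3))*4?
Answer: -35*sqrt(6) ≈ -85.732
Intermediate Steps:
y = 16 (y = (1 + 3)*4 = 4*4 = 16)
u = 3 (u = -1 - 1*(-4) = -1 + 4 = 3)
sqrt(-6 + 12)*(-38 + u) = sqrt(-6 + 12)*(-38 + 3) = sqrt(6)*(-35) = -35*sqrt(6)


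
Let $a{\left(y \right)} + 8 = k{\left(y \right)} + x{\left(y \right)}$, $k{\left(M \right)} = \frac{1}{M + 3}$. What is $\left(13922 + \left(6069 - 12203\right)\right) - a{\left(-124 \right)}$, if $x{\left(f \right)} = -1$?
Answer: $\frac{943438}{121} \approx 7797.0$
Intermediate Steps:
$k{\left(M \right)} = \frac{1}{3 + M}$
$a{\left(y \right)} = -9 + \frac{1}{3 + y}$ ($a{\left(y \right)} = -8 - \left(1 - \frac{1}{3 + y}\right) = -9 + \frac{1}{3 + y}$)
$\left(13922 + \left(6069 - 12203\right)\right) - a{\left(-124 \right)} = \left(13922 + \left(6069 - 12203\right)\right) - \frac{-26 - -1116}{3 - 124} = \left(13922 - 6134\right) - \frac{-26 + 1116}{-121} = 7788 - \left(- \frac{1}{121}\right) 1090 = 7788 - - \frac{1090}{121} = 7788 + \frac{1090}{121} = \frac{943438}{121}$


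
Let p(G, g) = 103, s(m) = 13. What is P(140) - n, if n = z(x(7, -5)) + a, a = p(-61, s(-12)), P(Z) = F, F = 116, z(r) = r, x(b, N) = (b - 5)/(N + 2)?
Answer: 41/3 ≈ 13.667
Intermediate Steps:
x(b, N) = (-5 + b)/(2 + N)
P(Z) = 116
a = 103
n = 307/3 (n = (-5 + 7)/(2 - 5) + 103 = 2/(-3) + 103 = -1/3*2 + 103 = -2/3 + 103 = 307/3 ≈ 102.33)
P(140) - n = 116 - 1*307/3 = 116 - 307/3 = 41/3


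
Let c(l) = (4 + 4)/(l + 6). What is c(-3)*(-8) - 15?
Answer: -109/3 ≈ -36.333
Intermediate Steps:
c(l) = 8/(6 + l)
c(-3)*(-8) - 15 = (8/(6 - 3))*(-8) - 15 = (8/3)*(-8) - 15 = -64/3 - 15 = -109/3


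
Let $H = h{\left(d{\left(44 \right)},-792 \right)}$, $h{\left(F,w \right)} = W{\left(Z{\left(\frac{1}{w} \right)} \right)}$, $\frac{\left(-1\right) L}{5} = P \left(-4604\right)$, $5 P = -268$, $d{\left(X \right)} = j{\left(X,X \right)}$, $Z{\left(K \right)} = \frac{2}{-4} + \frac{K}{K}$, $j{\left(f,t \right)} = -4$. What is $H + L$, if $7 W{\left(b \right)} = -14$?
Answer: $-1233874$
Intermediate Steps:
$Z{\left(K \right)} = \frac{1}{2}$ ($Z{\left(K \right)} = 2 \left(- \frac{1}{4}\right) + 1 = - \frac{1}{2} + 1 = \frac{1}{2}$)
$W{\left(b \right)} = -2$ ($W{\left(b \right)} = \frac{1}{7} \left(-14\right) = -2$)
$d{\left(X \right)} = -4$
$P = - \frac{268}{5}$ ($P = \frac{1}{5} \left(-268\right) = - \frac{268}{5} \approx -53.6$)
$L = -1233872$ ($L = - 5 \left(\left(- \frac{268}{5}\right) \left(-4604\right)\right) = \left(-5\right) \frac{1233872}{5} = -1233872$)
$h{\left(F,w \right)} = -2$
$H = -2$
$H + L = -2 - 1233872 = -1233874$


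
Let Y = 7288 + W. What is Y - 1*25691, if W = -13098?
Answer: -31501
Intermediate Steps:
Y = -5810 (Y = 7288 - 13098 = -5810)
Y - 1*25691 = -5810 - 1*25691 = -5810 - 25691 = -31501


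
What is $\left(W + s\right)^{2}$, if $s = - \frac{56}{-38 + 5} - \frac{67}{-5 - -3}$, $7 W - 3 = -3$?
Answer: $\frac{5396329}{4356} \approx 1238.8$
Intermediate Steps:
$W = 0$ ($W = \frac{3}{7} + \frac{1}{7} \left(-3\right) = \frac{3}{7} - \frac{3}{7} = 0$)
$s = \frac{2323}{66}$ ($s = - \frac{56}{-33} - \frac{67}{-5 + 3} = \left(-56\right) \left(- \frac{1}{33}\right) - \frac{67}{-2} = \frac{56}{33} - - \frac{67}{2} = \frac{56}{33} + \frac{67}{2} = \frac{2323}{66} \approx 35.197$)
$\left(W + s\right)^{2} = \left(0 + \frac{2323}{66}\right)^{2} = \left(\frac{2323}{66}\right)^{2} = \frac{5396329}{4356}$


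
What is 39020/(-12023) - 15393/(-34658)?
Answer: -1167285121/416693134 ≈ -2.8013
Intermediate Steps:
39020/(-12023) - 15393/(-34658) = 39020*(-1/12023) - 15393*(-1/34658) = -39020/12023 + 15393/34658 = -1167285121/416693134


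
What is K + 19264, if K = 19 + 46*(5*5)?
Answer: 20433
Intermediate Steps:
K = 1169 (K = 19 + 46*25 = 19 + 1150 = 1169)
K + 19264 = 1169 + 19264 = 20433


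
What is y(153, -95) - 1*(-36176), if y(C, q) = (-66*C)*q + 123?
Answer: 995609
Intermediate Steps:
y(C, q) = 123 - 66*C*q (y(C, q) = -66*C*q + 123 = 123 - 66*C*q)
y(153, -95) - 1*(-36176) = (123 - 66*153*(-95)) - 1*(-36176) = (123 + 959310) + 36176 = 959433 + 36176 = 995609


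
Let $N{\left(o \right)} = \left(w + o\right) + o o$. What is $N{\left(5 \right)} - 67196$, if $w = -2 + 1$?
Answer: $-67167$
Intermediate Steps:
$w = -1$
$N{\left(o \right)} = -1 + o + o^{2}$ ($N{\left(o \right)} = \left(-1 + o\right) + o o = \left(-1 + o\right) + o^{2} = -1 + o + o^{2}$)
$N{\left(5 \right)} - 67196 = \left(-1 + 5 + 5^{2}\right) - 67196 = \left(-1 + 5 + 25\right) - 67196 = 29 - 67196 = -67167$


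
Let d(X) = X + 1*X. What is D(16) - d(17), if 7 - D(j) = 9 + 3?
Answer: -39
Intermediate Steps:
d(X) = 2*X (d(X) = X + X = 2*X)
D(j) = -5 (D(j) = 7 - (9 + 3) = 7 - 1*12 = 7 - 12 = -5)
D(16) - d(17) = -5 - 2*17 = -5 - 1*34 = -5 - 34 = -39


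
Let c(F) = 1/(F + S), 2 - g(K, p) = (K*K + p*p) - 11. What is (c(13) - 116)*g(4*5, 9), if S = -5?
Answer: 108459/2 ≈ 54230.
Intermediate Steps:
g(K, p) = 13 - K² - p² (g(K, p) = 2 - ((K*K + p*p) - 11) = 2 - ((K² + p²) - 11) = 2 - (-11 + K² + p²) = 2 + (11 - K² - p²) = 13 - K² - p²)
c(F) = 1/(-5 + F) (c(F) = 1/(F - 5) = 1/(-5 + F))
(c(13) - 116)*g(4*5, 9) = (1/(-5 + 13) - 116)*(13 - (4*5)² - 1*9²) = (1/8 - 116)*(13 - 1*20² - 1*81) = (⅛ - 116)*(13 - 1*400 - 81) = -927*(13 - 400 - 81)/8 = -927/8*(-468) = 108459/2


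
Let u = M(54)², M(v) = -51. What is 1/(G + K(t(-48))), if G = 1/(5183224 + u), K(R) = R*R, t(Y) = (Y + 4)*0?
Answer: 5185825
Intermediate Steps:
u = 2601 (u = (-51)² = 2601)
t(Y) = 0 (t(Y) = (4 + Y)*0 = 0)
K(R) = R²
G = 1/5185825 (G = 1/(5183224 + 2601) = 1/5185825 ≈ 1.9283e-7)
1/(G + K(t(-48))) = 1/(1/5185825 + 0²) = 1/(1/5185825 + 0) = 1/(1/5185825) = 5185825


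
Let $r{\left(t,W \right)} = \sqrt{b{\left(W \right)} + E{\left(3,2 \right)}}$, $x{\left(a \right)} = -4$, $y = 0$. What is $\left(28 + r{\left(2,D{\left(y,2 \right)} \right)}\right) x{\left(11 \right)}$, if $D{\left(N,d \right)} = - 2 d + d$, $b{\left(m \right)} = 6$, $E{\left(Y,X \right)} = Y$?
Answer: $-124$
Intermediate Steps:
$D{\left(N,d \right)} = - d$
$r{\left(t,W \right)} = 3$ ($r{\left(t,W \right)} = \sqrt{6 + 3} = \sqrt{9} = 3$)
$\left(28 + r{\left(2,D{\left(y,2 \right)} \right)}\right) x{\left(11 \right)} = \left(28 + 3\right) \left(-4\right) = 31 \left(-4\right) = -124$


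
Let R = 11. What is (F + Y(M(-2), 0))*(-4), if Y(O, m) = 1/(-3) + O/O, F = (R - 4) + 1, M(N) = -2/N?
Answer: -104/3 ≈ -34.667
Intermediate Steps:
F = 8 (F = (11 - 4) + 1 = 7 + 1 = 8)
Y(O, m) = 2/3 (Y(O, m) = 1*(-1/3) + 1 = -1/3 + 1 = 2/3)
(F + Y(M(-2), 0))*(-4) = (8 + 2/3)*(-4) = (26/3)*(-4) = -104/3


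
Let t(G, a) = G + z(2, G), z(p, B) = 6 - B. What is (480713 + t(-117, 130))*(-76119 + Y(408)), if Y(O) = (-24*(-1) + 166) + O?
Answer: -36304379599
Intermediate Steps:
t(G, a) = 6 (t(G, a) = G + (6 - G) = 6)
Y(O) = 190 + O (Y(O) = (24 + 166) + O = 190 + O)
(480713 + t(-117, 130))*(-76119 + Y(408)) = (480713 + 6)*(-76119 + (190 + 408)) = 480719*(-76119 + 598) = 480719*(-75521) = -36304379599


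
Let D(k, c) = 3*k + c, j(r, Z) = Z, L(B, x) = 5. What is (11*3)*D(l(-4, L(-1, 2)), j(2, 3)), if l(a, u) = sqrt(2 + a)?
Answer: 99 + 99*I*sqrt(2) ≈ 99.0 + 140.01*I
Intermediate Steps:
D(k, c) = c + 3*k
(11*3)*D(l(-4, L(-1, 2)), j(2, 3)) = (11*3)*(3 + 3*sqrt(2 - 4)) = 33*(3 + 3*sqrt(-2)) = 33*(3 + 3*(I*sqrt(2))) = 33*(3 + 3*I*sqrt(2)) = 99 + 99*I*sqrt(2)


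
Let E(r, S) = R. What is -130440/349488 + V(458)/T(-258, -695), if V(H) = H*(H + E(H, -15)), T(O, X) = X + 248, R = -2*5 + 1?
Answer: -998996083/2169738 ≈ -460.42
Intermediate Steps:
R = -9 (R = -10 + 1 = -9)
E(r, S) = -9
T(O, X) = 248 + X
V(H) = H*(-9 + H) (V(H) = H*(H - 9) = H*(-9 + H))
-130440/349488 + V(458)/T(-258, -695) = -130440/349488 + (458*(-9 + 458))/(248 - 695) = -130440*1/349488 + (458*449)/(-447) = -5435/14562 + 205642*(-1/447) = -5435/14562 - 205642/447 = -998996083/2169738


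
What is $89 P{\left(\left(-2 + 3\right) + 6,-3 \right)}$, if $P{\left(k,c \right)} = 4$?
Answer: $356$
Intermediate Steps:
$89 P{\left(\left(-2 + 3\right) + 6,-3 \right)} = 89 \cdot 4 = 356$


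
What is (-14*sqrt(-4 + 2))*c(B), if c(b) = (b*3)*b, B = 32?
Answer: -43008*I*sqrt(2) ≈ -60823.0*I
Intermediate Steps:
c(b) = 3*b**2 (c(b) = (3*b)*b = 3*b**2)
(-14*sqrt(-4 + 2))*c(B) = (-14*sqrt(-4 + 2))*(3*32**2) = (-14*I*sqrt(2))*(3*1024) = -14*I*sqrt(2)*3072 = -43008*I*sqrt(2)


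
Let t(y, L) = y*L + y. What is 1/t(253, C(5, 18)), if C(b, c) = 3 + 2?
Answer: 1/1518 ≈ 0.00065876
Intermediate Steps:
C(b, c) = 5
t(y, L) = y + L*y (t(y, L) = L*y + y = y + L*y)
1/t(253, C(5, 18)) = 1/(253*(1 + 5)) = 1/(253*6) = 1/1518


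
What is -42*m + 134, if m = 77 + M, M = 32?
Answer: -4444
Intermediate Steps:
m = 109 (m = 77 + 32 = 109)
-42*m + 134 = -42*109 + 134 = -4578 + 134 = -4444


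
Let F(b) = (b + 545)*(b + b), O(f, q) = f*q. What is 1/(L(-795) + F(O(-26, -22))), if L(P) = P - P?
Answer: 1/1277848 ≈ 7.8257e-7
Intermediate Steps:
L(P) = 0
F(b) = 2*b*(545 + b) (F(b) = (545 + b)*(2*b) = 2*b*(545 + b))
1/(L(-795) + F(O(-26, -22))) = 1/(0 + 2*(-26*(-22))*(545 - 26*(-22))) = 1/(0 + 2*572*(545 + 572)) = 1/(0 + 2*572*1117) = 1/(0 + 1277848) = 1/1277848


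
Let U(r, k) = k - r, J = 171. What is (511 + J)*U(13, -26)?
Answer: -26598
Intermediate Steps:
(511 + J)*U(13, -26) = (511 + 171)*(-26 - 1*13) = 682*(-26 - 13) = 682*(-39) = -26598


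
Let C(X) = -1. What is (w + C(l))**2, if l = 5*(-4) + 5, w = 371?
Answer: 136900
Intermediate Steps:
l = -15 (l = -20 + 5 = -15)
(w + C(l))**2 = (371 - 1)**2 = 370**2 = 136900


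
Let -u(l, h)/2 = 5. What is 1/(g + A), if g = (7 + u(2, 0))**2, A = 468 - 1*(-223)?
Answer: 1/700 ≈ 0.0014286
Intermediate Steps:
u(l, h) = -10 (u(l, h) = -2*5 = -10)
A = 691 (A = 468 + 223 = 691)
g = 9 (g = (7 - 10)**2 = (-3)**2 = 9)
1/(g + A) = 1/(9 + 691) = 1/700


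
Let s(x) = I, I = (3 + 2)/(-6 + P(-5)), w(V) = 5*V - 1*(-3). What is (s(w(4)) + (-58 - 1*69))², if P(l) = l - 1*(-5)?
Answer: 588289/36 ≈ 16341.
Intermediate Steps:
w(V) = 3 + 5*V (w(V) = 5*V + 3 = 3 + 5*V)
P(l) = 5 + l (P(l) = l + 5 = 5 + l)
I = -⅚ (I = (3 + 2)/(-6 + (5 - 5)) = 5/(-6 + 0) = 5/(-6) = 5*(-⅙) = -⅚ ≈ -0.83333)
s(x) = -⅚
(s(w(4)) + (-58 - 1*69))² = (-⅚ + (-58 - 1*69))² = (-⅚ + (-58 - 69))² = (-⅚ - 127)² = (-767/6)² = 588289/36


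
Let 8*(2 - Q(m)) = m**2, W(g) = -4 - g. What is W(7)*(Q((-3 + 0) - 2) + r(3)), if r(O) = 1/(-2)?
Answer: 143/8 ≈ 17.875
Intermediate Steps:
r(O) = -1/2
Q(m) = 2 - m**2/8
W(7)*(Q((-3 + 0) - 2) + r(3)) = (-4 - 1*7)*((2 - ((-3 + 0) - 2)**2/8) - 1/2) = (-4 - 7)*((2 - (-3 - 2)**2/8) - 1/2) = -11*((2 - 1/8*(-5)**2) - 1/2) = -11*((2 - 1/8*25) - 1/2) = -11*((2 - 25/8) - 1/2) = -11*(-9/8 - 1/2) = -11*(-13/8) = 143/8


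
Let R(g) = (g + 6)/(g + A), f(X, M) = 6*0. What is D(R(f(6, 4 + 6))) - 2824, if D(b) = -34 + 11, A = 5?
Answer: -2847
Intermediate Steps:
f(X, M) = 0
R(g) = (6 + g)/(5 + g) (R(g) = (g + 6)/(g + 5) = (6 + g)/(5 + g))
D(b) = -23
D(R(f(6, 4 + 6))) - 2824 = -23 - 2824 = -2847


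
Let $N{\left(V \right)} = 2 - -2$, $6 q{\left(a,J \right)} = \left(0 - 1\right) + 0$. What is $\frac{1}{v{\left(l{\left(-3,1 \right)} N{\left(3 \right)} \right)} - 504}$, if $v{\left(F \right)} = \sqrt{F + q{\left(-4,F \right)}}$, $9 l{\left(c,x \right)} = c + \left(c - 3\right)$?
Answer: $- \frac{3024}{1524121} - \frac{5 i \sqrt{6}}{1524121} \approx -0.0019841 - 8.0357 \cdot 10^{-6} i$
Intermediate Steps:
$l{\left(c,x \right)} = - \frac{1}{3} + \frac{2 c}{9}$ ($l{\left(c,x \right)} = \frac{c + \left(c - 3\right)}{9} = \frac{c + \left(-3 + c\right)}{9} = \frac{-3 + 2 c}{9} = - \frac{1}{3} + \frac{2 c}{9}$)
$q{\left(a,J \right)} = - \frac{1}{6}$ ($q{\left(a,J \right)} = \frac{\left(0 - 1\right) + 0}{6} = \frac{-1 + 0}{6} = \frac{1}{6} \left(-1\right) = - \frac{1}{6}$)
$N{\left(V \right)} = 4$ ($N{\left(V \right)} = 2 + 2 = 4$)
$v{\left(F \right)} = \sqrt{- \frac{1}{6} + F}$ ($v{\left(F \right)} = \sqrt{F - \frac{1}{6}} = \sqrt{- \frac{1}{6} + F}$)
$\frac{1}{v{\left(l{\left(-3,1 \right)} N{\left(3 \right)} \right)} - 504} = \frac{1}{\frac{\sqrt{-6 + 36 \left(- \frac{1}{3} + \frac{2}{9} \left(-3\right)\right) 4}}{6} - 504} = \frac{1}{\frac{\sqrt{-6 + 36 \left(- \frac{1}{3} - \frac{2}{3}\right) 4}}{6} - 504} = \frac{1}{\frac{\sqrt{-6 + 36 \left(\left(-1\right) 4\right)}}{6} - 504} = \frac{1}{\frac{\sqrt{-6 + 36 \left(-4\right)}}{6} - 504} = \frac{1}{\frac{\sqrt{-6 - 144}}{6} - 504} = \frac{1}{\frac{\sqrt{-150}}{6} - 504} = \frac{1}{\frac{5 i \sqrt{6}}{6} - 504} = \frac{1}{-504 + \frac{5 i \sqrt{6}}{6}}$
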